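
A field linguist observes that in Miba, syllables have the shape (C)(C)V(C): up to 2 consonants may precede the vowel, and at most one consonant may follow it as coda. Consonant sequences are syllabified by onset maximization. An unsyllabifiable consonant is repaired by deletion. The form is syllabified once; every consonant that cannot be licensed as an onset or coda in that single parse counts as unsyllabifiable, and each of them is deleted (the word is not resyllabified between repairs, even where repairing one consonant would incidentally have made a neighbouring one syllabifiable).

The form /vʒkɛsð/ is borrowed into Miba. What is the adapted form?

The consonants /v/, /ð/ cannot be parsed into a legal (C)(C)V(C) syllable (at most one coda consonant is licensed; onsets may contain at most 2 consonants).
Each unlicensed consonant is deleted: /v/, /ð/.

ʒkɛs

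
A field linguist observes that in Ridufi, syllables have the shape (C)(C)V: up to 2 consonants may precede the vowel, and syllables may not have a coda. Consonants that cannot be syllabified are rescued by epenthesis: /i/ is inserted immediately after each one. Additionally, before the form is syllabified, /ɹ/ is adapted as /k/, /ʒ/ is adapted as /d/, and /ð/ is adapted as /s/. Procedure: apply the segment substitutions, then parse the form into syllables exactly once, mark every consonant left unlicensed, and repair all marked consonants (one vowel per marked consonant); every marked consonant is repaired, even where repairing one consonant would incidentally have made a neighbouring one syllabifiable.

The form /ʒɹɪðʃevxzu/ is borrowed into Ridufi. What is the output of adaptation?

Substitution: /ʒ/ → /d/, /ɹ/ → /k/, /ð/ → /s/, giving /dkɪsʃevxzu/.
The consonants /v/ cannot be parsed into a legal (C)(C)V syllable (no codas are permitted; onsets may contain at most 2 consonants).
Each unlicensed consonant becomes the onset of a new syllable: /v/ → /vi/.

dkɪsʃevixzu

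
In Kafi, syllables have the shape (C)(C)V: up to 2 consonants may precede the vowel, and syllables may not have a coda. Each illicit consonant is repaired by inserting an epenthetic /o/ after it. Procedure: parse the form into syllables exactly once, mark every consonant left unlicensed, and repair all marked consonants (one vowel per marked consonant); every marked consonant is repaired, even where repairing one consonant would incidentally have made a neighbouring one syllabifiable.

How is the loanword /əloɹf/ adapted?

əloɹofo

Under (C)(C)V, the unsyllabifiable consonants are /ɹ/, /f/ (no codas are permitted; onsets may contain at most 2 consonants).
Each unlicensed consonant becomes the onset of a new syllable: /ɹ/ → /ɹo/, /f/ → /fo/.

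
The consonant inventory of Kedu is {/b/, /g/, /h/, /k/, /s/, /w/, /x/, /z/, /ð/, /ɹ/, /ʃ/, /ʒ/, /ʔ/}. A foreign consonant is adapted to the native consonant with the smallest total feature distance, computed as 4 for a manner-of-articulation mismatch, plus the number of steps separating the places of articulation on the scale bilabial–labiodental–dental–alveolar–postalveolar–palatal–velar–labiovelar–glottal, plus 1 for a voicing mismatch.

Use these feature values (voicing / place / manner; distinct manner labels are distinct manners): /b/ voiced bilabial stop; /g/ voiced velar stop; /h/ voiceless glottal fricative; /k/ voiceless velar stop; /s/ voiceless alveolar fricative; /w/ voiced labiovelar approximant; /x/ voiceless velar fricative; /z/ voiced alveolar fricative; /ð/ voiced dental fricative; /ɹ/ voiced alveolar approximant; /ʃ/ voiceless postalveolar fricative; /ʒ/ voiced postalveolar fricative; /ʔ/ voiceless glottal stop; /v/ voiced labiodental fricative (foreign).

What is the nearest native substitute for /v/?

ð

/ð/ is closest: same manner (fricative), place distance 1 (labiodental→dental), same voicing; total 1. Next closest is /z/ at distance 2.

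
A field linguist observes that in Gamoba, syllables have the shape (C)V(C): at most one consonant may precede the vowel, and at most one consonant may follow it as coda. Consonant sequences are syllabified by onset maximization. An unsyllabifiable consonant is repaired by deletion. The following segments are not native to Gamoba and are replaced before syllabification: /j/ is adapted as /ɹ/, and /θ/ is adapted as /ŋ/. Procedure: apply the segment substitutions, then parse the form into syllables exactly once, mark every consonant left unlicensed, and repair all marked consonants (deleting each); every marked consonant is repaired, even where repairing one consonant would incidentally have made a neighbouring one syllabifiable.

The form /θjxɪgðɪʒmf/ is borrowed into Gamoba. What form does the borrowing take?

Substitution: /θ/ → /ŋ/, /j/ → /ɹ/, giving /ŋɹxɪgðɪʒmf/.
The consonants /ŋ/, /ɹ/, /m/, /f/ cannot be parsed into a legal (C)V(C) syllable (at most one coda consonant is licensed; onsets are limited to one consonant).
Deleting the stranded consonants removes /ŋ/, /ɹ/, /m/, /f/.

xɪgðɪʒ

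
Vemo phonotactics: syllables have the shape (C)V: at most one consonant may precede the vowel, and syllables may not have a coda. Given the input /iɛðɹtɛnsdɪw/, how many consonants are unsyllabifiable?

5

The consonants /ð/, /ɹ/, /n/, /s/, /w/ cannot be parsed into a legal (C)V syllable (no codas are permitted; onsets are limited to one consonant).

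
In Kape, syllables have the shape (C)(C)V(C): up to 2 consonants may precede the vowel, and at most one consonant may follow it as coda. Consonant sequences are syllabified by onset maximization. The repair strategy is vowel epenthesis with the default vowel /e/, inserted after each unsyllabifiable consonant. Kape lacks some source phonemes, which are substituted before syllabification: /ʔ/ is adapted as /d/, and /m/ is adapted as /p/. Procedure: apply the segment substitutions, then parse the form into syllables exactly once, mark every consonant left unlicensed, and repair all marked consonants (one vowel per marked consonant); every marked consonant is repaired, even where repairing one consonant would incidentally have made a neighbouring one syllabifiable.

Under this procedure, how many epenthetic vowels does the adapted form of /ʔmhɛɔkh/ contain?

After substitution the input is /dphɛɔkh/.
The unsyllabifiable consonants are /d/, /h/; each receives one epenthetic vowel.

2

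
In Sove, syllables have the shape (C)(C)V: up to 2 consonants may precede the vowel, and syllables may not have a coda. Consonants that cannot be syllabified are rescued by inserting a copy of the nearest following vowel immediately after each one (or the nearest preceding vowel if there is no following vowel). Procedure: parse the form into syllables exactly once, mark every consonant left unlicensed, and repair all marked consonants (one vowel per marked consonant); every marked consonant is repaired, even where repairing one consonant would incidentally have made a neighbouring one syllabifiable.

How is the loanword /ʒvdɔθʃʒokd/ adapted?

ʒɔvdɔθoʃʒokodo

Syllabifying with onset maximization leaves /ʒ/, /θ/, /k/, /d/ stranded (no codas are permitted; onsets may contain at most 2 consonants).
Epenthesis after each stranded consonant: /ʒ/ → /ʒɔ/, /θ/ → /θo/, /k/ → /ko/, /d/ → /do/.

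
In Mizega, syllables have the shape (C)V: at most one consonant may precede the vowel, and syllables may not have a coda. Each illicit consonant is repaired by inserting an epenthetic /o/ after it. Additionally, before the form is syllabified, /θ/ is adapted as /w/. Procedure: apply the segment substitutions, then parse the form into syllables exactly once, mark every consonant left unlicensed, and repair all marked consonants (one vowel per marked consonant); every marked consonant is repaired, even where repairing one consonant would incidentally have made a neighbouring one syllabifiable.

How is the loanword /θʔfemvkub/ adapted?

Substitution: /θ/ → /w/, giving /wʔfemvkub/.
Syllabifying with onset maximization leaves /w/, /ʔ/, /m/, /v/, /b/ stranded (no codas are permitted; onsets are limited to one consonant).
Epenthesis after each stranded consonant: /w/ → /wo/, /ʔ/ → /ʔo/, /m/ → /mo/, /v/ → /vo/, /b/ → /bo/.

woʔofemovokubo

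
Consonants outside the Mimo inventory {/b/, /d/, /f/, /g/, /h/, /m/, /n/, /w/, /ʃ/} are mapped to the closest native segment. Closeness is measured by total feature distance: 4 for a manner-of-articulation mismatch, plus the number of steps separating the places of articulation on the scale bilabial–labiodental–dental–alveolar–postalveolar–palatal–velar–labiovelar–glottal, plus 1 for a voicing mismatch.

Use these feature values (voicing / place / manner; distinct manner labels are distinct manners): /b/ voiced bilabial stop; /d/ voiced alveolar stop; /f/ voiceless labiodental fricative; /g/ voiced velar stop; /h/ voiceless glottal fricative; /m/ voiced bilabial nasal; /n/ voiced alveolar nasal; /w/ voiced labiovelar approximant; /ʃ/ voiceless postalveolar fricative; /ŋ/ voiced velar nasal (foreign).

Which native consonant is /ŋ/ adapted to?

n

/n/ is closest: same manner (nasal), place distance 3 (velar→alveolar), same voicing; total 3. Next closest is /g/ at distance 4.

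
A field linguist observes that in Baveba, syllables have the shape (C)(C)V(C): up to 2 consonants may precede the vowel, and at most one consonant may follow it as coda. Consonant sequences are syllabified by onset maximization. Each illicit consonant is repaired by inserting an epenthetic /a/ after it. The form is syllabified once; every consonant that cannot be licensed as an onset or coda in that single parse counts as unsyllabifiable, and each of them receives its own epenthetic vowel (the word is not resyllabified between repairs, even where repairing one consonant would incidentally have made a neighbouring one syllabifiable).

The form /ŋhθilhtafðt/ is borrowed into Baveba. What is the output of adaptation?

The consonants /ŋ/, /ð/, /t/ cannot be parsed into a legal (C)(C)V(C) syllable (at most one coda consonant is licensed; onsets may contain at most 2 consonants).
Epenthesis after each stranded consonant: /ŋ/ → /ŋa/, /ð/ → /ða/, /t/ → /ta/.

ŋahθilhtafðata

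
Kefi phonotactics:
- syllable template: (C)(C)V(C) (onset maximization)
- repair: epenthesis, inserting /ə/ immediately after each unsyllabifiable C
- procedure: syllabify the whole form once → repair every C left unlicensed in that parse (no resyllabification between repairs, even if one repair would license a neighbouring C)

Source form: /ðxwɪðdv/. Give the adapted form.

ðəxwɪðdəvə

Syllabifying with onset maximization leaves /ð/, /d/, /v/ stranded (at most one coda consonant is licensed; onsets may contain at most 2 consonants).
Epenthesis after each stranded consonant: /ð/ → /ðə/, /d/ → /də/, /v/ → /və/.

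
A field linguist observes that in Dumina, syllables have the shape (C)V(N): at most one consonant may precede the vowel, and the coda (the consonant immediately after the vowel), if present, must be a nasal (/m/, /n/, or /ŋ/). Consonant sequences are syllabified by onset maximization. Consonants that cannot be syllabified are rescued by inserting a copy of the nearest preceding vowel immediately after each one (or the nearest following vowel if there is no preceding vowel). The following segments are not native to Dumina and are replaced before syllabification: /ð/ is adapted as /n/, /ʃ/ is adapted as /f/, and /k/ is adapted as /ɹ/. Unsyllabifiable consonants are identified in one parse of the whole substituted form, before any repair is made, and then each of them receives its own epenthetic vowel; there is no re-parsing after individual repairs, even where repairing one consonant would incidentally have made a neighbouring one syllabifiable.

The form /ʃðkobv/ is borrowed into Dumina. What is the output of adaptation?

fonoɹobovo

Substitution: /ʃ/ → /f/, /ð/ → /n/, /k/ → /ɹ/, giving /fnɹobv/.
Under (C)V(N), the unsyllabifiable consonants are /f/, /n/, /b/, /v/ (only a nasal (/m/, /n/, or /ŋ/) is licensed in coda position; onsets are limited to one consonant).
Epenthesis after each stranded consonant: /f/ → /fo/, /n/ → /no/, /b/ → /bo/, /v/ → /vo/.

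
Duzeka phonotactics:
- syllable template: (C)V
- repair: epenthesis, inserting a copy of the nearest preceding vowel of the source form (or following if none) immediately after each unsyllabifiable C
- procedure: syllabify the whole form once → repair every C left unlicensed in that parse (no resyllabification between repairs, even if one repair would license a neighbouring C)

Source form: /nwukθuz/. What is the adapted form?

nuwukuθuzu

The consonants /n/, /k/, /z/ cannot be parsed into a legal (C)V syllable (no codas are permitted; onsets are limited to one consonant).
Epenthesis after each stranded consonant: /n/ → /nu/, /k/ → /ku/, /z/ → /zu/.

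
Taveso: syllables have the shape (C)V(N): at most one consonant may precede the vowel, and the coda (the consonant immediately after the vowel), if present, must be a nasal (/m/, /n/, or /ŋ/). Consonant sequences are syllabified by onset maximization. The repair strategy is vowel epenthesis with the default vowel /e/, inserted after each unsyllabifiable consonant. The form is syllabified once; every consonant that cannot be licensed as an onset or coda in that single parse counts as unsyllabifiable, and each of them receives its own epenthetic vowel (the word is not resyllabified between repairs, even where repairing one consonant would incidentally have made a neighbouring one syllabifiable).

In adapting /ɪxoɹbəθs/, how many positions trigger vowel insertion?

The unsyllabifiable consonants are /ɹ/, /θ/, /s/; each receives one epenthetic vowel.

3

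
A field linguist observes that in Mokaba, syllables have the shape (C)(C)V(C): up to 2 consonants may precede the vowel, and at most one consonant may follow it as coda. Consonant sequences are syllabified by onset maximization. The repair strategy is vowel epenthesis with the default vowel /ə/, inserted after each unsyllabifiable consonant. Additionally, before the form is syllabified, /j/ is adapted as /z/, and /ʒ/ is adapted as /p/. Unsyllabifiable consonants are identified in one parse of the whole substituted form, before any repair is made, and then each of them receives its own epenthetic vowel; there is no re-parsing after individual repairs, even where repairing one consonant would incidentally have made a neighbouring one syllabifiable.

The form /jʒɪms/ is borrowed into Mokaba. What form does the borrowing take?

zpɪmsə

Substitution: /j/ → /z/, /ʒ/ → /p/, giving /zpɪms/.
Under (C)(C)V(C), the unsyllabifiable consonants are /s/ (at most one coda consonant is licensed; onsets may contain at most 2 consonants).
Epenthesis after each stranded consonant: /s/ → /sə/.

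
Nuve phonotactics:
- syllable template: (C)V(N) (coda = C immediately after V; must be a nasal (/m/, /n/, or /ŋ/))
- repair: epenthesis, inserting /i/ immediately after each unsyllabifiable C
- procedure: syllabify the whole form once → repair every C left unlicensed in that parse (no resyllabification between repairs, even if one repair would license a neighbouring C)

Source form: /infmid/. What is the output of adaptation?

The consonants /f/, /d/ cannot be parsed into a legal (C)V(N) syllable (only a nasal (/m/, /n/, or /ŋ/) is licensed in coda position; onsets are limited to one consonant).
Inserting the epenthetic vowel yields /f/ → /fi/, /d/ → /di/.

infimidi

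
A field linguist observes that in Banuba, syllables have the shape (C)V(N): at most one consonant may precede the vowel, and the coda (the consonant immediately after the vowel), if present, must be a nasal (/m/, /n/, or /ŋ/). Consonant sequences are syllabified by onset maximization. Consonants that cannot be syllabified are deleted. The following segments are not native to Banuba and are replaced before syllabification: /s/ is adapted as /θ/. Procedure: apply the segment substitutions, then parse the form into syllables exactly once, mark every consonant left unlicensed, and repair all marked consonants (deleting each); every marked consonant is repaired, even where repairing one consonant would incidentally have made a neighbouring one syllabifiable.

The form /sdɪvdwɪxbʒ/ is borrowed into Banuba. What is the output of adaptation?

Substitution: /s/ → /θ/, giving /θdɪvdwɪxbʒ/.
Syllabifying with onset maximization leaves /θ/, /v/, /d/, /x/, /b/, /ʒ/ stranded (only a nasal (/m/, /n/, or /ŋ/) is licensed in coda position; onsets are limited to one consonant).
Each unlicensed consonant is deleted: /θ/, /v/, /d/, /x/, /b/, /ʒ/.

dɪwɪ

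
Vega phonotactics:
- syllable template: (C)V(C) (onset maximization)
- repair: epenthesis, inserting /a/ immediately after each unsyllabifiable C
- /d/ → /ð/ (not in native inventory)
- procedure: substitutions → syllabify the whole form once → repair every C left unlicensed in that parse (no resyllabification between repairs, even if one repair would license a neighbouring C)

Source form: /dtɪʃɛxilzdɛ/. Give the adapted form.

Substitution: /d/ → /ð/, giving /ðtɪʃɛxilzðɛ/.
Syllabifying with onset maximization leaves /ð/, /z/ stranded (at most one coda consonant is licensed; onsets are limited to one consonant).
Inserting the epenthetic vowel yields /ð/ → /ða/, /z/ → /za/.

ðatɪʃɛxilzaðɛ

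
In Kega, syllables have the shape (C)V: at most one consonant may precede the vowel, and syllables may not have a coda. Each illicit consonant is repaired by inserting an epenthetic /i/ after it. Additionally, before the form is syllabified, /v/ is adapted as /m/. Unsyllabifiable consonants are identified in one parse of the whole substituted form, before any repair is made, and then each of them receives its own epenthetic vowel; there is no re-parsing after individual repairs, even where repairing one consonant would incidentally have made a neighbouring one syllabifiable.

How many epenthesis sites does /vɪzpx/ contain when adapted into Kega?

After substitution the input is /mɪzpx/.
The unsyllabifiable consonants are /z/, /p/, /x/; each receives one epenthetic vowel.

3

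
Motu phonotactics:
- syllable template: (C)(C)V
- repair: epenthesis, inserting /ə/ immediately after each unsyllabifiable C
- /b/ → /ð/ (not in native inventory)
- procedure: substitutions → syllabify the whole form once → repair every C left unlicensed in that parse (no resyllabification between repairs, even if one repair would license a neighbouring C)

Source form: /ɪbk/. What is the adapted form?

Substitution: /b/ → /ð/, giving /ɪðk/.
Syllabifying with onset maximization leaves /ð/, /k/ stranded (no codas are permitted; onsets may contain at most 2 consonants).
Inserting the epenthetic vowel yields /ð/ → /ðə/, /k/ → /kə/.

ɪðəkə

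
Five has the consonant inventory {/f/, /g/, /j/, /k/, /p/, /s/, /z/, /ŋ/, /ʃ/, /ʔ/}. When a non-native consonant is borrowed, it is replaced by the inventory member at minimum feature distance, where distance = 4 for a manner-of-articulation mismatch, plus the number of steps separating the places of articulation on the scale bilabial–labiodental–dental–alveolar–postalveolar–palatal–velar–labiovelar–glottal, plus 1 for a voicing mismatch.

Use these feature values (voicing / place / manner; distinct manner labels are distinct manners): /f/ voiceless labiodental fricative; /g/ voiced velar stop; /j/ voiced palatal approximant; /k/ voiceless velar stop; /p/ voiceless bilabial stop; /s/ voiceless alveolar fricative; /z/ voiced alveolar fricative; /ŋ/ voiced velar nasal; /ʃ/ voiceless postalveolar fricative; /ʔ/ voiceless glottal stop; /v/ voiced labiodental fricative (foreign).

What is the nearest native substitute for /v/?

/f/ is closest: same manner (fricative), place distance 0 (labiodental→labiodental), voicing differs (+1); total 1. Next closest is /z/ at distance 2.

f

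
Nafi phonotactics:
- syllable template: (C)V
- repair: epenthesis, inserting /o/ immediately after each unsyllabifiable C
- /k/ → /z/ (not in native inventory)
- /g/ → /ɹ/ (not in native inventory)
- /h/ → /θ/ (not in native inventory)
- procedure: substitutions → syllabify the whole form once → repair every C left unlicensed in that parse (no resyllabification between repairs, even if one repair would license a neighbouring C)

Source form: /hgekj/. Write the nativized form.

θoɹezojo

Substitution: /h/ → /θ/, /g/ → /ɹ/, /k/ → /z/, giving /θɹezj/.
The consonants /θ/, /z/, /j/ cannot be parsed into a legal (C)V syllable (no codas are permitted; onsets are limited to one consonant).
Each unlicensed consonant becomes the onset of a new syllable: /θ/ → /θo/, /z/ → /zo/, /j/ → /jo/.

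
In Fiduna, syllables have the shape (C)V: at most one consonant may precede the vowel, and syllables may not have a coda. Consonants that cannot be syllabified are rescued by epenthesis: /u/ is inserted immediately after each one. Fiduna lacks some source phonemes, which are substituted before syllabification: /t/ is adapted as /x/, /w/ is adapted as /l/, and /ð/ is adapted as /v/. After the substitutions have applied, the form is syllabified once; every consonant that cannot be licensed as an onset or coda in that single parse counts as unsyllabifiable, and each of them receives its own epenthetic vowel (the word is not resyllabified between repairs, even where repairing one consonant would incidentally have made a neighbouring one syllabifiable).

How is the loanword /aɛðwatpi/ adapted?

aɛvulaxupi

Substitution: /ð/ → /v/, /w/ → /l/, /t/ → /x/, giving /aɛvlaxpi/.
The consonants /v/, /x/ cannot be parsed into a legal (C)V syllable (no codas are permitted; onsets are limited to one consonant).
Inserting the epenthetic vowel yields /v/ → /vu/, /x/ → /xu/.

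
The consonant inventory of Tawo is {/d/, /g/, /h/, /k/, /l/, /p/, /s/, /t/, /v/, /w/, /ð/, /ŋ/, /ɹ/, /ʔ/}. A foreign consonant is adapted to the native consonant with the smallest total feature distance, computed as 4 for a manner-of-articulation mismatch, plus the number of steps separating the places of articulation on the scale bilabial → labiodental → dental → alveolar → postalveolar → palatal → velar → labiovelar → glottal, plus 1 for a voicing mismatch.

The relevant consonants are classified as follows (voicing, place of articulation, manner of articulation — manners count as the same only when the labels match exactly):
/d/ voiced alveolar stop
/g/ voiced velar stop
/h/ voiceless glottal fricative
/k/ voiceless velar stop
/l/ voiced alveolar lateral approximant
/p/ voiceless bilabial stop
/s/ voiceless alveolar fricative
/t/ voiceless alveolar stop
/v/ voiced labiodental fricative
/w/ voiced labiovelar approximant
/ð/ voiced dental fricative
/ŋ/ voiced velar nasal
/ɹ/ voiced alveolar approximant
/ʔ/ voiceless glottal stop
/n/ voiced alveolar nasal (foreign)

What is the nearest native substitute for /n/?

ŋ

/ŋ/ is closest: same manner (nasal), place distance 3 (alveolar→velar), same voicing; total 3. Next closest is /d/ at distance 4.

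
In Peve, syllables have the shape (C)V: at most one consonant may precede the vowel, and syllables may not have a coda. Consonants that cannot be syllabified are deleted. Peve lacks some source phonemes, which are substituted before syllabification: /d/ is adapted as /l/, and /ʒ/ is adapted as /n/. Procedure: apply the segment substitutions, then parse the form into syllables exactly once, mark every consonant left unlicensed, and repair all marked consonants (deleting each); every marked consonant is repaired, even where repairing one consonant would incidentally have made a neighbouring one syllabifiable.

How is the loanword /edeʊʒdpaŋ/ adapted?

eleʊpa

Substitution: /d/ → /l/, /ʒ/ → /n/, giving /eleʊnlpaŋ/.
Syllabifying with onset maximization leaves /n/, /l/, /ŋ/ stranded (no codas are permitted; onsets are limited to one consonant).
Deletion applies to /n/, /l/, /ŋ/.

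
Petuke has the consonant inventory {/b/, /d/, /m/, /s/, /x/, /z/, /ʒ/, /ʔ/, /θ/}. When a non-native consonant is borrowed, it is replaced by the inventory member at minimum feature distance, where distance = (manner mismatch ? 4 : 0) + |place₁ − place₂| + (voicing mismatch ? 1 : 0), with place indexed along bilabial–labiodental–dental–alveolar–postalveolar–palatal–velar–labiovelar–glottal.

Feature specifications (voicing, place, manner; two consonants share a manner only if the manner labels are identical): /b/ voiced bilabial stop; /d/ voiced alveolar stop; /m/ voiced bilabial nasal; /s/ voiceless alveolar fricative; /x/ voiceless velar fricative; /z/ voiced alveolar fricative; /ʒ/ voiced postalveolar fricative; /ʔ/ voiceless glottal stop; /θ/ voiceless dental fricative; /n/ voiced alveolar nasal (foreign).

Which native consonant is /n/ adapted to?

m

/m/ is closest: same manner (nasal), place distance 3 (alveolar→bilabial), same voicing; total 3. Next closest is /d/ at distance 4.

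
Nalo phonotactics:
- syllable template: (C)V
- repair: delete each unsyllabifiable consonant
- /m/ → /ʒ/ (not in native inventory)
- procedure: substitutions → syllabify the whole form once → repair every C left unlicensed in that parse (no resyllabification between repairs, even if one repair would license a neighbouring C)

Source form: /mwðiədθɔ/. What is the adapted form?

Substitution: /m/ → /ʒ/, giving /ʒwðiədθɔ/.
The consonants /ʒ/, /w/, /d/ cannot be parsed into a legal (C)V syllable (no codas are permitted; onsets are limited to one consonant).
Each unlicensed consonant is deleted: /ʒ/, /w/, /d/.

ðiəθɔ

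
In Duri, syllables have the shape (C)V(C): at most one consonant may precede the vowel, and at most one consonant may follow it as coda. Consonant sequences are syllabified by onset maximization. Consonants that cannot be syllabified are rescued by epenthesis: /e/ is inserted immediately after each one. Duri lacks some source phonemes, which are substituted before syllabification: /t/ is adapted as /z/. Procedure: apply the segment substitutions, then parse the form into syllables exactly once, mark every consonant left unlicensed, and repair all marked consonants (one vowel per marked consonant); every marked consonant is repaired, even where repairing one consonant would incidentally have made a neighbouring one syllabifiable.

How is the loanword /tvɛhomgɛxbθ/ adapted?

zevɛhomgɛxbeθe

Substitution: /t/ → /z/, giving /zvɛhomgɛxbθ/.
Syllabifying with onset maximization leaves /z/, /b/, /θ/ stranded (at most one coda consonant is licensed; onsets are limited to one consonant).
Each unlicensed consonant becomes the onset of a new syllable: /z/ → /ze/, /b/ → /be/, /θ/ → /θe/.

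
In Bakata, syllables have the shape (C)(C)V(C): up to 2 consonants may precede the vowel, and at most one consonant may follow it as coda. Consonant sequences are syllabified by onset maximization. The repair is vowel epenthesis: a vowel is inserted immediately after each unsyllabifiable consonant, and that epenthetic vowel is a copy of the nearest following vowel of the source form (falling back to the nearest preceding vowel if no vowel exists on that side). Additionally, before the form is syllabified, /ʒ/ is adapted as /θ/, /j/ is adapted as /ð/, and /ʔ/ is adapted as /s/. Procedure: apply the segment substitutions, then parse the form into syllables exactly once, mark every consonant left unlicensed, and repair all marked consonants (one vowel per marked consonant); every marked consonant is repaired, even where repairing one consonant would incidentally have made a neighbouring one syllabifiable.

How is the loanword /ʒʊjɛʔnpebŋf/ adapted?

Substitution: /ʒ/ → /θ/, /j/ → /ð/, /ʔ/ → /s/, giving /θʊðɛsnpebŋf/.
Under (C)(C)V(C), the unsyllabifiable consonants are /ŋ/, /f/ (at most one coda consonant is licensed; onsets may contain at most 2 consonants).
Epenthesis after each stranded consonant: /ŋ/ → /ŋe/, /f/ → /fe/.

θʊðɛsnpebŋefe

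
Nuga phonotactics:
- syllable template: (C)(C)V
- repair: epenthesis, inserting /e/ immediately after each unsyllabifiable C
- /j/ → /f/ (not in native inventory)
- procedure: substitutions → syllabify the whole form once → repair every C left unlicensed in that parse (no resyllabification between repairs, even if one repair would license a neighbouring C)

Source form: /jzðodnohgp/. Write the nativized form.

Substitution: /j/ → /f/, giving /fzðodnohgp/.
Under (C)(C)V, the unsyllabifiable consonants are /f/, /h/, /g/, /p/ (no codas are permitted; onsets may contain at most 2 consonants).
Each unlicensed consonant becomes the onset of a new syllable: /f/ → /fe/, /h/ → /he/, /g/ → /ge/, /p/ → /pe/.

fezðodnohegepe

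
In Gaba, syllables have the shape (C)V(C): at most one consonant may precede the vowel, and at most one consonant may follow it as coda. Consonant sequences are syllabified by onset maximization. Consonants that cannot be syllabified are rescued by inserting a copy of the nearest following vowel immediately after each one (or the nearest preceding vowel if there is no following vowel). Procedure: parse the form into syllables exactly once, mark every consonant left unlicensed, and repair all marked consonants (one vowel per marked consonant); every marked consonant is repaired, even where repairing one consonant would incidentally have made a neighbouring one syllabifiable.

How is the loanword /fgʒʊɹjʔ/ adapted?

fʊgʊʒʊɹjʊʔʊ

Under (C)V(C), the unsyllabifiable consonants are /f/, /g/, /j/, /ʔ/ (at most one coda consonant is licensed; onsets are limited to one consonant).
Epenthesis after each stranded consonant: /f/ → /fʊ/, /g/ → /gʊ/, /j/ → /jʊ/, /ʔ/ → /ʔʊ/.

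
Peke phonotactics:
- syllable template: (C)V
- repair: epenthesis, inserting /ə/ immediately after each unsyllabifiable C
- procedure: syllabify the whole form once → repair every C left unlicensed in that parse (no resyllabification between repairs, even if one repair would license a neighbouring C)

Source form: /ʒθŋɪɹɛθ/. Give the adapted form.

The consonants /ʒ/, /θ/, /θ/ cannot be parsed into a legal (C)V syllable (no codas are permitted; onsets are limited to one consonant).
Epenthesis after each stranded consonant: /ʒ/ → /ʒə/, /θ/ → /θə/, /θ/ → /θə/.

ʒəθəŋɪɹɛθə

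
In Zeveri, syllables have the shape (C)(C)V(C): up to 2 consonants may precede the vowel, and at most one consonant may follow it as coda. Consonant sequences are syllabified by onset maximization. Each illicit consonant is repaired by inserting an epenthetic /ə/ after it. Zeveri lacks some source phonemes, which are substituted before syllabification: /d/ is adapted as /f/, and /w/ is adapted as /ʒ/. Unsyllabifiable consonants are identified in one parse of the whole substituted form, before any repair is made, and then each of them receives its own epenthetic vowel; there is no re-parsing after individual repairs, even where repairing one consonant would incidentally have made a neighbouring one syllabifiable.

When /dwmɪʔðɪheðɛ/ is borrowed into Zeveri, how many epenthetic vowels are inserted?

1

After substitution the input is /fʒmɪʔðɪheðɛ/.
The unsyllabifiable consonants are /f/; each receives one epenthetic vowel.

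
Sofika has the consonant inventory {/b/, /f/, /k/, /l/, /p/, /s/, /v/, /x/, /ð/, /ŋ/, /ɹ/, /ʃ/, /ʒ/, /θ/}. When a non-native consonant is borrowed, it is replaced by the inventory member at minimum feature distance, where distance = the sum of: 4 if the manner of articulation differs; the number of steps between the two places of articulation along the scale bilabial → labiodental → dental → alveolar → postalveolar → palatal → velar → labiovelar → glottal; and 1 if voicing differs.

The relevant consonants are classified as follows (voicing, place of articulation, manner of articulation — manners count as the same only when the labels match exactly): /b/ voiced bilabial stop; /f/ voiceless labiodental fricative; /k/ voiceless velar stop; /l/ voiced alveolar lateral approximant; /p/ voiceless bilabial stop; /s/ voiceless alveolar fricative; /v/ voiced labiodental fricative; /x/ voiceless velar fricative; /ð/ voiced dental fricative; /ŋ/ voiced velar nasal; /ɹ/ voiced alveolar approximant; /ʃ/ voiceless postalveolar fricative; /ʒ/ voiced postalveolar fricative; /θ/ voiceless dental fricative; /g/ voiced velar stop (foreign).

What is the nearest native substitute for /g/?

/k/ is closest: same manner (stop), place distance 0 (velar→velar), voicing differs (+1); total 1. Next closest is /ŋ/ at distance 4.

k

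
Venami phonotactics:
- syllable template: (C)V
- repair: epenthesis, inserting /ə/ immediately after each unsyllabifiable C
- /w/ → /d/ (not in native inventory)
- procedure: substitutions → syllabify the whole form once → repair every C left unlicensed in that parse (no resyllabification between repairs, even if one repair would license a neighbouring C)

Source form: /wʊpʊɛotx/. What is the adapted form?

dʊpʊɛotəxə

Substitution: /w/ → /d/, giving /dʊpʊɛotx/.
Under (C)V, the unsyllabifiable consonants are /t/, /x/ (no codas are permitted; onsets are limited to one consonant).
Epenthesis after each stranded consonant: /t/ → /tə/, /x/ → /xə/.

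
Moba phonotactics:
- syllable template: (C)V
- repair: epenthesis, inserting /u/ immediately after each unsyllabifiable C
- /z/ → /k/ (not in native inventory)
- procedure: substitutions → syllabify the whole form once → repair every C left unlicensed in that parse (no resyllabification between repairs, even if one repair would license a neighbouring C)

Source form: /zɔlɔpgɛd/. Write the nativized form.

Substitution: /z/ → /k/, giving /kɔlɔpgɛd/.
Under (C)V, the unsyllabifiable consonants are /p/, /d/ (no codas are permitted; onsets are limited to one consonant).
Epenthesis after each stranded consonant: /p/ → /pu/, /d/ → /du/.

kɔlɔpugɛdu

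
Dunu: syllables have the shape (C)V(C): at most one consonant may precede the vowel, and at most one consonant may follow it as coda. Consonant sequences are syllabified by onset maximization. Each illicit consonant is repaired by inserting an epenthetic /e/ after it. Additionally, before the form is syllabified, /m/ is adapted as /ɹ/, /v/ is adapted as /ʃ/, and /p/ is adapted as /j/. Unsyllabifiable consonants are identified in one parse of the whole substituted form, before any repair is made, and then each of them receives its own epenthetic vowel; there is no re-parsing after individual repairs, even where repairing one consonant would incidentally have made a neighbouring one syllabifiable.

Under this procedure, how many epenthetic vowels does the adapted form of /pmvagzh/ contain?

After substitution the input is /jɹʃagzh/.
The unsyllabifiable consonants are /j/, /ɹ/, /z/, /h/; each receives one epenthetic vowel.

4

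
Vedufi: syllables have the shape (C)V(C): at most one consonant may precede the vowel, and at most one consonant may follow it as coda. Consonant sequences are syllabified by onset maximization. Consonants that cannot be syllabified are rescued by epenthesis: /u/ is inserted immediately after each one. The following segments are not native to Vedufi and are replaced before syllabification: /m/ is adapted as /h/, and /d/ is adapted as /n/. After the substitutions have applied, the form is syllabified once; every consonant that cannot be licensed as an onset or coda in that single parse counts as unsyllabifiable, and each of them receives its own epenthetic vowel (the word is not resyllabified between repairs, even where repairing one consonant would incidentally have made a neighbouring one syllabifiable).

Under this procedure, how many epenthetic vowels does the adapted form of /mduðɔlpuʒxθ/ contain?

3

After substitution the input is /hnuðɔlpuʒxθ/.
The unsyllabifiable consonants are /h/, /x/, /θ/; each receives one epenthetic vowel.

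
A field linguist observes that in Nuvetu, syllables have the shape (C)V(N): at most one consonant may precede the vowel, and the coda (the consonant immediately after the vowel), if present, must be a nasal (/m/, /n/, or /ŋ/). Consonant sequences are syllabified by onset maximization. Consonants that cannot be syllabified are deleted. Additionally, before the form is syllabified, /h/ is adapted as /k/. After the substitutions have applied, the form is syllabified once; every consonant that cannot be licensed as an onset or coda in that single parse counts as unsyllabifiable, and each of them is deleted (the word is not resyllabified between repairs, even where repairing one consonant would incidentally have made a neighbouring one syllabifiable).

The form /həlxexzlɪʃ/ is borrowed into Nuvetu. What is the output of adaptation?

kəxelɪ

Substitution: /h/ → /k/, giving /kəlxexzlɪʃ/.
The consonants /l/, /x/, /z/, /ʃ/ cannot be parsed into a legal (C)V(N) syllable (only a nasal (/m/, /n/, or /ŋ/) is licensed in coda position; onsets are limited to one consonant).
Deleting the stranded consonants removes /l/, /x/, /z/, /ʃ/.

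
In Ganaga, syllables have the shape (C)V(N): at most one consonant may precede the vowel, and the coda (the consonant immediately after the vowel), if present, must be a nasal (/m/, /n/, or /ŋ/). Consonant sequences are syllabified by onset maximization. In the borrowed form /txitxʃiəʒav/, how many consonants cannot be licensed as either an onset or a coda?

4

The consonants /t/, /t/, /x/, /v/ cannot be parsed into a legal (C)V(N) syllable (only a nasal (/m/, /n/, or /ŋ/) is licensed in coda position; onsets are limited to one consonant).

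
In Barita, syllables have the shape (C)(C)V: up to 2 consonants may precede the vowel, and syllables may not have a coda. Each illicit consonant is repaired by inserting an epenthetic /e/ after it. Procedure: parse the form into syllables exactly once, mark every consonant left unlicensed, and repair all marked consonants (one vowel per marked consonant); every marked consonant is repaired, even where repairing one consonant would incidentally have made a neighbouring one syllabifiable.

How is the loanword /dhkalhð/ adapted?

The consonants /d/, /l/, /h/, /ð/ cannot be parsed into a legal (C)(C)V syllable (no codas are permitted; onsets may contain at most 2 consonants).
Each unlicensed consonant becomes the onset of a new syllable: /d/ → /de/, /l/ → /le/, /h/ → /he/, /ð/ → /ðe/.

dehkaleheðe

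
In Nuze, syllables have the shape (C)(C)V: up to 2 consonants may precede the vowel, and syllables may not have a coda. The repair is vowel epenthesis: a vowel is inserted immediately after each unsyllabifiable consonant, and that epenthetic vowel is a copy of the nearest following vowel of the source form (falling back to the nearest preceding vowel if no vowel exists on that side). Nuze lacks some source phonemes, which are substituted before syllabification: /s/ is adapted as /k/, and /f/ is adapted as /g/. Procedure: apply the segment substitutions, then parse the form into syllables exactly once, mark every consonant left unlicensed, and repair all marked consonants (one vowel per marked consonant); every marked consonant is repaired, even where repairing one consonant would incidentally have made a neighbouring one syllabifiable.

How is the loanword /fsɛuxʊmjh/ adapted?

Substitution: /f/ → /g/, /s/ → /k/, giving /gkɛuxʊmjh/.
Syllabifying with onset maximization leaves /m/, /j/, /h/ stranded (no codas are permitted; onsets may contain at most 2 consonants).
Each unlicensed consonant becomes the onset of a new syllable: /m/ → /mʊ/, /j/ → /jʊ/, /h/ → /hʊ/.

gkɛuxʊmʊjʊhʊ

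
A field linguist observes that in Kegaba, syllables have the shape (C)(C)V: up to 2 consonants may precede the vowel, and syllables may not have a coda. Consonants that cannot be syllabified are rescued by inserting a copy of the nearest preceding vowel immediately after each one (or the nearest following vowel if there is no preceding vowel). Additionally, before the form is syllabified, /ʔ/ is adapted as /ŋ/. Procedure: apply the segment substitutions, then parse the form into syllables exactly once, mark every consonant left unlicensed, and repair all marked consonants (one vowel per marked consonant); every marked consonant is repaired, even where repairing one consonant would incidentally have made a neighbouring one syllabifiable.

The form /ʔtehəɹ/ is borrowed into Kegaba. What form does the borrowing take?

ŋtehəɹə

Substitution: /ʔ/ → /ŋ/, giving /ŋtehəɹ/.
Syllabifying with onset maximization leaves /ɹ/ stranded (no codas are permitted; onsets may contain at most 2 consonants).
Each unlicensed consonant becomes the onset of a new syllable: /ɹ/ → /ɹə/.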